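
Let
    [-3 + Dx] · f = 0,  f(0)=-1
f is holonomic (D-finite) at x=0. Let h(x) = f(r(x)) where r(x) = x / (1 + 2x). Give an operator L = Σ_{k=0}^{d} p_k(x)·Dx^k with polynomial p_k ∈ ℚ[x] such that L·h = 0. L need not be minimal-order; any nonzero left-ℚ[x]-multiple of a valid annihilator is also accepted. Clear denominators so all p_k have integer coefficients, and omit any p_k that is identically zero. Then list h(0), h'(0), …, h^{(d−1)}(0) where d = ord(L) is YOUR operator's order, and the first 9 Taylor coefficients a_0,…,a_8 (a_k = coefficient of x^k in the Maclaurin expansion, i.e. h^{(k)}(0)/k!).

f: a_k = -1, -3, -9/2, -9/2, -27/8, -81/40, -81/80, -243/560, -729/4480, …
f∘r: x↦r, Dx↦Dx/r' in L_f ⇒ L₀.
L = -3 + (1 + 4·x + 4·x^2)·Dx  (order 1).
h: a_k = -1, -3, 3/2, 3/2, -51/8, 519/40, -1581/80, 12441/560, -45417/4480, …
ICs: h(0) = -1.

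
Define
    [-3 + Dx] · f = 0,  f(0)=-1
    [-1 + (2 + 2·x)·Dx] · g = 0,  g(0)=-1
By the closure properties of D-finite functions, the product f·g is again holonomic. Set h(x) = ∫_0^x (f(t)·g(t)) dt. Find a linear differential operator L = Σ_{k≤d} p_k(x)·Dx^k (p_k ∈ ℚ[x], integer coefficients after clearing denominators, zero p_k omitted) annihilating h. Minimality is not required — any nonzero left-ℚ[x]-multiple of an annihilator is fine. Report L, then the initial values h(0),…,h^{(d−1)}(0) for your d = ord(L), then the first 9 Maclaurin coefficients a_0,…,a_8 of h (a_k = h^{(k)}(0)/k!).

f: a_k = -1, -3, -9/2, -9/2, -27/8, -81/40, -81/80, -243/560, -729/4480, …
g: a_k = -1, -1/2, 1/8, -1/16, 5/128, -7/256, 21/1024, -33/2048, 429/32768, …
L₀ := L_f ⊗_s L_g (sym. prod.), ord ≤ 1.
h=∫h₀ ⇒ L = L₀·Dx.
L = (-7 - 6·x)·Dx + (2 + 2·x)·Dx^2  (order 2).
h: a_k = 0, 1, 7/4, 47/24, 103/64, 667/640, 4277/7680, 9063/35840, 57333/573440, …
ICs: h(0) = 0, h′(0) = 1.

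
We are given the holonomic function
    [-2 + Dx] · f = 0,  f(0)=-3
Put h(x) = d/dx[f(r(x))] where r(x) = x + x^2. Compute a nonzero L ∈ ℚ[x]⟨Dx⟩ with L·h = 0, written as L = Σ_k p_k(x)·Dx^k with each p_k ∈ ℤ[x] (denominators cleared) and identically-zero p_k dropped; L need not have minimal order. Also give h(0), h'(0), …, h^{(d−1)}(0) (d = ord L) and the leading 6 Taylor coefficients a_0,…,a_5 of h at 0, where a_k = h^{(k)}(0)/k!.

f: a_k = -3, -6, -6, -4, -2, -4/5, …
Change of var in L_f (x↦r) gives L₀.
Derive L from L₀ (diff closure).
L = (4 + 8·x + 8·x^2) + (-1 - 2·x)·Dx  (order 1).
h: a_k = -6, -24, -48, -80, -104, -608/5, …
ICs: h(0) = -6.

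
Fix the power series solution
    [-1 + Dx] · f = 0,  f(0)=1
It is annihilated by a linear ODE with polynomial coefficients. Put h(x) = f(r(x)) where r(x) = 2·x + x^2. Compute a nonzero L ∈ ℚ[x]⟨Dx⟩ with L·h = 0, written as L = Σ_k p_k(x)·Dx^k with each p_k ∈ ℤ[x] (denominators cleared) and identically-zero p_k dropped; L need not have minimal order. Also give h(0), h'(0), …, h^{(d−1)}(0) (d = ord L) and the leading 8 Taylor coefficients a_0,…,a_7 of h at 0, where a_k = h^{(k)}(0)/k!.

f: a_k = 1, 1, 1/2, 1/6, 1/24, 1/120, 1/720, 1/5040, …
Change of var in L_f (x↦r) gives L₀.
L = (-2 - 2·x) + Dx  (order 1).
h: a_k = 1, 2, 3, 10/3, 19/6, 13/5, 173/90, 407/315, …
ICs: h(0) = 1.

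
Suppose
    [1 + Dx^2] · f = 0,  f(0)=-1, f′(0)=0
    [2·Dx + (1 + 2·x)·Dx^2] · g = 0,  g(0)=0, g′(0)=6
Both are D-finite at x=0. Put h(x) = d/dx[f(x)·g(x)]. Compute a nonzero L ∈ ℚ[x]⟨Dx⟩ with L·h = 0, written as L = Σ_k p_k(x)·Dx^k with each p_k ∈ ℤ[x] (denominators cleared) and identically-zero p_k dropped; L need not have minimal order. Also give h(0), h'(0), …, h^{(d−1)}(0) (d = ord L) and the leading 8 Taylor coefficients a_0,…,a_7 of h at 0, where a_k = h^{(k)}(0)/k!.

f: a_k = -1, 0, 1/2, 0, -1/24, 0, 1/720, 0, …
g: a_k = 0, 6, -6, 8, -12, 96/5, -32, 384/7, …
Sym-product of L_f,L_g gives L₀ (≤ ord 4).
Derive L from L₀ (diff closure).
L = (-52 - 31·x - 87·x^2 - 96·x^3 - 8·x^4 + 48·x^5 + 16·x^6) + (-33 - 98·x - 80·x^2 + 80·x^4 + 32·x^5)·Dx + (-55 - 46·x - 110·x^2 - 96·x^3 + 32·x^4 + 96·x^5 + 32·x^6)·Dx^2 + (-33 - 98·x - 80·x^2 + 80·x^4 + 32·x^5)·Dx^3 + (-3 - 15·x - 23·x^2 + 40·x^4 + 48·x^5 + 16·x^6)·Dx^4  (order 4).
h: a_k = -6, 12, -15, 36, -309/4, 315/2, -12763/40, 9659/15, …
ICs: h(0) = -6, h′(0) = 12, h′′(0) = -30, h′′′(0) = 216.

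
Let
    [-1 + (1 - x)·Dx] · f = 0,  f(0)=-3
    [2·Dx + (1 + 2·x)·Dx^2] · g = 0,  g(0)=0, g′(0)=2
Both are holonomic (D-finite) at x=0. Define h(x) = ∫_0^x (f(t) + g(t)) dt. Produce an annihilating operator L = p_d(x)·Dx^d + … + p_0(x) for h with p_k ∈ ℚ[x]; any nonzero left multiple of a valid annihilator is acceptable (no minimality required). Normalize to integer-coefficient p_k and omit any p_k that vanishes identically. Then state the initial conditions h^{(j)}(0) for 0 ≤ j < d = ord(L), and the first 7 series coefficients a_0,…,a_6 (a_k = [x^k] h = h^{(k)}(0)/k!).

L = (14 + 4·x)·Dx^2 + (-1 + 20·x + 8·x^2)·Dx^3 + (-2 - 3·x + 3·x^2 + 2·x^3)·Dx^4  (order 4).
h: a_k = 0, -3, -1/2, -5/3, -1/12, -7/5, 17/30, …
ICs: h(0) = 0, h′(0) = -3, h′′(0) = -1, h′′′(0) = -10.

f: a_k = -3, -3, -3, -3, -3, -3, -3, …
g: a_k = 0, 2, -2, 8/3, -4, 32/5, -32/3, …
Weyl lclm of L_f,L_g ⇒ L₀ (ord ≤ 3).
∫: right-multiply L₀ by Dx.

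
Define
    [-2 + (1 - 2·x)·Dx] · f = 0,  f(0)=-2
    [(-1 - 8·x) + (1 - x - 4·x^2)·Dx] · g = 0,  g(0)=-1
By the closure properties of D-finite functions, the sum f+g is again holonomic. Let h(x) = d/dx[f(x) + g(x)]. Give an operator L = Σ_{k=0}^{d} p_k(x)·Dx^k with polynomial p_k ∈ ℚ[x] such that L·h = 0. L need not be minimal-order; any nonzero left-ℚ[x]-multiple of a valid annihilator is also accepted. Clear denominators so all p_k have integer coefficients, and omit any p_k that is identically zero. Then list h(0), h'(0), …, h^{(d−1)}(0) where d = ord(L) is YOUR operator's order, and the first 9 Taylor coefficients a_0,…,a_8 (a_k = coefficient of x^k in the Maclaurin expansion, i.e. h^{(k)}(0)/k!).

L = (12 - 576·x + 1152·x^2 - 3072·x^3 + 1536·x^4) + (15 + 60·x - 288·x^2 + 1152·x^3 - 2880·x^4 + 1536·x^5)·Dx + (-3 + 21·x - 78·x^2 + 128·x^3 + 96·x^4 - 448·x^5 + 256·x^6)·Dx^2  (order 2).
h: a_k = -5, -26, -75, -244, -645, -1854, -4879, -13416, -35577, …
ICs: h(0) = -5, h′(0) = -26.

f: a_k = -2, -4, -8, -16, -32, -64, -128, -256, -512, …
g: a_k = -1, -1, -5, -9, -29, -65, -181, -441, -1165, …
f+g: L₀ = lclm(L_f,L_g), ord ≤ 1+1.
Derive L from L₀ (diff closure).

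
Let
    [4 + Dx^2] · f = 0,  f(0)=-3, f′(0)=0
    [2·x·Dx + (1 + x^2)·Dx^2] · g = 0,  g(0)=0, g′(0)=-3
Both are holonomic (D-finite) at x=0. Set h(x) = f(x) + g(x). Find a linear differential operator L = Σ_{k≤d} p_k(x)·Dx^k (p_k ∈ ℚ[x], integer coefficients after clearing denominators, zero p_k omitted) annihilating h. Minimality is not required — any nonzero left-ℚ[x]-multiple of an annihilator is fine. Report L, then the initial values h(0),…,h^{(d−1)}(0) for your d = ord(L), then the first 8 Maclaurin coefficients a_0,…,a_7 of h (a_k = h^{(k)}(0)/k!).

L = (-32·x + 80·x^3 + 16·x^5)·Dx + (4 + 32·x^2 + 36·x^4 + 8·x^6)·Dx^2 + (-8·x + 20·x^3 + 4·x^5)·Dx^3 + (1 + 8·x^2 + 9·x^4 + 2·x^6)·Dx^4  (order 4).
h: a_k = -3, -3, 6, 1, -2, -3/5, 4/15, 3/7, …
ICs: h(0) = -3, h′(0) = -3, h′′(0) = 12, h′′′(0) = 6.

f: a_k = -3, 0, 6, 0, -2, 0, 4/15, 0, …
g: a_k = 0, -3, 0, 1, 0, -3/5, 0, 3/7, …
L₀ := lclm(L_f,L_g); ord L₀ ≤ 2+2.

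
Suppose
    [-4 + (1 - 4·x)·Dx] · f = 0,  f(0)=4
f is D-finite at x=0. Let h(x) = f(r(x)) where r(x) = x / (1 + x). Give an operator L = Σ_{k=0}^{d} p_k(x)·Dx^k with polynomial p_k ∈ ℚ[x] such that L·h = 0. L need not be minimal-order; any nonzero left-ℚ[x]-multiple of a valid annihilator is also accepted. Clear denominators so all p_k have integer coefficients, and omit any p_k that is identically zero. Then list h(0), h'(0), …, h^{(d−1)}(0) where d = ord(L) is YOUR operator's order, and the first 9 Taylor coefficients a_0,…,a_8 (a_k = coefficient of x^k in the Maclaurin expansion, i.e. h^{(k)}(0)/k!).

f: a_k = 4, 16, 64, 256, 1024, 4096, 16384, 65536, 262144, …
h₀=f(r): pull back L_f along r ⇒ L₀.
L = 4 + (-1 + 2·x + 3·x^2)·Dx  (order 1).
h: a_k = 4, 16, 48, 144, 432, 1296, 3888, 11664, 34992, …
ICs: h(0) = 4.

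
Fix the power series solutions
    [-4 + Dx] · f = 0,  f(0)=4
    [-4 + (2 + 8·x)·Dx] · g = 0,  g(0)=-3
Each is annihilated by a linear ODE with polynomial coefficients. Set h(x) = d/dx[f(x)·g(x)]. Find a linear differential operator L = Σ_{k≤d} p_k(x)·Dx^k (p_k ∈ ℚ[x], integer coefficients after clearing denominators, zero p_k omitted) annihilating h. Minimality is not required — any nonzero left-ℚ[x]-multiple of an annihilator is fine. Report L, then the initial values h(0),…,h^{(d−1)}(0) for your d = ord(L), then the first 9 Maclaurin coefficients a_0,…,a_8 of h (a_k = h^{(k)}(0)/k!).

f: a_k = 4, 16, 32, 128/3, 128/3, 512/15, 1024/45, 4096/315, 2048/315, …
g: a_k = -3, -6, 6, -12, 30, -84, 252, -792, 2574, …
h₀=f·g: eliminate ⇒ L₀, order ≤ 1·1.
h₀' ⇒ L via d/dx closure of L₀.
L = (14 + 96·x + 128·x^2) + (-3 - 20·x - 32·x^2)·Dx  (order 1).
h: a_k = -72, -336, -816, -1056, -1712, 2848/5, -35936/5, 2531264/105, -1421648/15, …
ICs: h(0) = -72.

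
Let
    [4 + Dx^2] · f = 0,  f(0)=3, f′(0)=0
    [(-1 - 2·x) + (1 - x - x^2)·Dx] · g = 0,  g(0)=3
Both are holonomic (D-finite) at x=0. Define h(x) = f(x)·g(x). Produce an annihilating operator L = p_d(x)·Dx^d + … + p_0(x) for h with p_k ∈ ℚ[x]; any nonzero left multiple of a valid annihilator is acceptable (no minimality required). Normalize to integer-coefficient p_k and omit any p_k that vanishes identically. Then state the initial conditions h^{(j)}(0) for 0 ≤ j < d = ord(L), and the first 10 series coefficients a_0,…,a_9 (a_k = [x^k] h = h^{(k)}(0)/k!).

L = (-2 + 4·x + 4·x^2) + (2 + 4·x)·Dx + (-1 + x + x^2)·Dx^2  (order 2).
h: a_k = 9, 9, 0, 9, 15, 24, 191/5, 311/5, 3516/35, 5693/35, …
ICs: h(0) = 9, h′(0) = 9.

f: a_k = 3, 0, -6, 0, 2, 0, -4/15, 0, 2/105, 0, …
g: a_k = 3, 3, 6, 9, 15, 24, 39, 63, 102, 165, …
f·g: L₀ = L_f ⊗_s L_g, ord ≤ 2·1.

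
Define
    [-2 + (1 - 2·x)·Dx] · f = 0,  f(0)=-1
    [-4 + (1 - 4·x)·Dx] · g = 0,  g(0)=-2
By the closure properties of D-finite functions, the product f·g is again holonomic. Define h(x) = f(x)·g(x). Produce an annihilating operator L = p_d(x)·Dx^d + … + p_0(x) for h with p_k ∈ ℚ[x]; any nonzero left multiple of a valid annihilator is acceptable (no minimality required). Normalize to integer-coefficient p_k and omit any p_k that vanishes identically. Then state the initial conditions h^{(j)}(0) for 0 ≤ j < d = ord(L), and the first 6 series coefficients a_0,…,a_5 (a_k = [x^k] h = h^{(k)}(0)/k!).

f: a_k = -1, -2, -4, -8, -16, -32, …
g: a_k = -2, -8, -32, -128, -512, -2048, …
f·g: L₀ = L_f ⊗_s L_g, ord ≤ 1·1.
L = (-6 + 16·x) + (1 - 6·x + 8·x^2)·Dx  (order 1).
h: a_k = 2, 12, 56, 240, 992, 4032, …
ICs: h(0) = 2.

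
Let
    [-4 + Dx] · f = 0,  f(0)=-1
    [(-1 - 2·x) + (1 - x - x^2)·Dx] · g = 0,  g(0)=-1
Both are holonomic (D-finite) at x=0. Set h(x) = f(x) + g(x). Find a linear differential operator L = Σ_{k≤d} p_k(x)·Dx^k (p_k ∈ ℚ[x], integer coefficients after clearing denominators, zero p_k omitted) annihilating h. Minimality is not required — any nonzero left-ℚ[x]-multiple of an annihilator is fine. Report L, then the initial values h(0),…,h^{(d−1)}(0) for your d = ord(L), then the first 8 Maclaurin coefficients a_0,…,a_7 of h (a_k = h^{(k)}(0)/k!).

f: a_k = -1, -4, -8, -32/3, -32/3, -128/15, -256/45, -1024/315, …
g: a_k = -1, -1, -2, -3, -5, -8, -13, -21, …
h₀=f+g: left-lcm gives L₀, ord ≤ 2.
L = (8·x + 72·x^2 + 32·x^3) + (12 - 38·x - 22·x^2 + 32·x^3 + 16·x^4)·Dx + (-3 + 9·x + x^2 - 10·x^3 - 4·x^4)·Dx^2  (order 2).
h: a_k = -2, -5, -10, -41/3, -47/3, -248/15, -841/45, -7639/315, …
ICs: h(0) = -2, h′(0) = -5.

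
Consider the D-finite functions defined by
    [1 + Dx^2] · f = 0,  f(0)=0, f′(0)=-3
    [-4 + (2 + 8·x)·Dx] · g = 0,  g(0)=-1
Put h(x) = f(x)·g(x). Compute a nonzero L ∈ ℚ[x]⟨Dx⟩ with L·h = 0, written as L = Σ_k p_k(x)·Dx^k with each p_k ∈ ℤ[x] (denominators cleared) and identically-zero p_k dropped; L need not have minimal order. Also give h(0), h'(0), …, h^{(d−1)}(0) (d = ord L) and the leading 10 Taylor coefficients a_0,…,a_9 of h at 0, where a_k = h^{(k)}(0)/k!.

L = (13 + 8·x + 16·x^2) + (-4 - 16·x)·Dx + (1 + 8·x + 16·x^2)·Dx^2  (order 2).
h: a_k = 0, 3, 6, -13/2, 11, -1159/40, 1641/20, -83009/336, 653603/840, -61260163/24192, …
ICs: h(0) = 0, h′(0) = 3.

f: a_k = 0, -3, 0, 1/2, 0, -1/40, 0, 1/1680, 0, -1/120960, …
g: a_k = -1, -2, 2, -4, 10, -28, 84, -264, 858, -2860, …
Sym-product of L_f,L_g gives L₀ (≤ ord 2).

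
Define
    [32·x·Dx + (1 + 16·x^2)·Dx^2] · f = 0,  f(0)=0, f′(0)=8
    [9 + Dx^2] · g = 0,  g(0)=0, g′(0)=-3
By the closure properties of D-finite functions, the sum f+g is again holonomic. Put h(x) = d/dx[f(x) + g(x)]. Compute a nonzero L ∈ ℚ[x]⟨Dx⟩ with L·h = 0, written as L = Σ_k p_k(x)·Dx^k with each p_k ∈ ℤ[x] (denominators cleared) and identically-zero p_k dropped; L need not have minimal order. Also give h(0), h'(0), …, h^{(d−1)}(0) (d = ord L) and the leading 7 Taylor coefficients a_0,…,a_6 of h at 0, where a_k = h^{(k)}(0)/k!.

L = (-52704·x + 967680·x^3 + 663552·x^5) + (-207 + 13104·x^2 + 283392·x^4 + 331776·x^6)·Dx + (-5856·x + 107520·x^3 + 73728·x^5)·Dx^2 + (-23 + 1456·x^2 + 31488·x^4 + 36864·x^6)·Dx^3  (order 3).
h: a_k = 5, 0, -229/2, 0, 16303/8, 0, -2621197/80, …
ICs: h(0) = 5, h′(0) = 0, h′′(0) = -229.

f: a_k = 0, 8, 0, -128/3, 0, 2048/5, 0, …
g: a_k = 0, -3, 0, 9/2, 0, -81/40, 0, …
Weyl lclm of L_f,L_g ⇒ L₀ (ord ≤ 4).
h=h₀': d/dx-closure on L₀ ⇒ L.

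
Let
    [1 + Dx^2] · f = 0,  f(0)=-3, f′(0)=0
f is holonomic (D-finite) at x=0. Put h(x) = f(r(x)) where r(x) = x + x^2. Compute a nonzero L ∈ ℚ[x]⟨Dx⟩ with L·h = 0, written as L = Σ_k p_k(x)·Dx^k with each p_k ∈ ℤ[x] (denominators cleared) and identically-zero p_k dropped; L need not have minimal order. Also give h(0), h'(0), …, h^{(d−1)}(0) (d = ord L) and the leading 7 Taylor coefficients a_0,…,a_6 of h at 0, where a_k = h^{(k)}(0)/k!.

f: a_k = -3, 0, 3/2, 0, -1/8, 0, 1/240, …
L₀ from L_f via x↦r, Dx↦r'^{-1}Dx.
L = (1 + 6·x + 12·x^2 + 8·x^3) - 2·Dx + (1 + 2·x)·Dx^2  (order 2).
h: a_k = -3, 0, 3/2, 3, 11/8, -1/2, -179/240, …
ICs: h(0) = -3, h′(0) = 0.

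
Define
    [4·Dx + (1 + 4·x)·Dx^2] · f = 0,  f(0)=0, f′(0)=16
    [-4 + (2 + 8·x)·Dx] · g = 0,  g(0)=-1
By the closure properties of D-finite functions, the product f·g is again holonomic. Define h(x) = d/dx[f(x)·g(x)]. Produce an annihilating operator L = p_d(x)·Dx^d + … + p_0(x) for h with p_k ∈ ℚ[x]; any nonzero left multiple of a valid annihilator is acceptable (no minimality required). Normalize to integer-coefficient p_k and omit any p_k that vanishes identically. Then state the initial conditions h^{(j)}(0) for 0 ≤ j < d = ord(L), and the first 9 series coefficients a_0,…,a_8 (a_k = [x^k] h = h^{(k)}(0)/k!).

f: a_k = 0, 16, -32, 256/3, -256, 4096/5, -8192/3, 65536/7, -32768, …
g: a_k = -1, -2, 2, -4, 10, -28, 84, -264, 858, …
Product ⇒ symmetric product L₀, ord ≤ 2.
h=h₀': d/dx-closure on L₀ ⇒ L.
L = 4 + (8 + 32·x)·Dx + (1 + 8·x + 16·x^2)·Dx^2  (order 2).
h: a_k = -16, 0, 32, -512/3, 2272/3, -15872/5, 194752/15, -5507072/105, 1472864/7, …
ICs: h(0) = -16, h′(0) = 0.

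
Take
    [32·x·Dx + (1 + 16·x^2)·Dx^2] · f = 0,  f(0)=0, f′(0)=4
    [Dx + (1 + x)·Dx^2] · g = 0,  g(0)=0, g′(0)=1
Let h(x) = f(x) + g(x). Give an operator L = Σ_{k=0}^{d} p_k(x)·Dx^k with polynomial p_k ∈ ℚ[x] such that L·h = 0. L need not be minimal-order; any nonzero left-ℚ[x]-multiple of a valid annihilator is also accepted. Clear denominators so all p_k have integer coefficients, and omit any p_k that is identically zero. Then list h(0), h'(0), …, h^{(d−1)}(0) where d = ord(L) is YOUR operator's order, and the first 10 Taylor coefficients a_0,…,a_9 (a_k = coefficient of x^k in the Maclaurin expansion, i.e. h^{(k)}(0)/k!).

f: a_k = 0, 4, 0, -64/3, 0, 1024/5, 0, -16384/7, 0, 262144/9, …
g: a_k = 0, 1, -1/2, 1/3, -1/4, 1/5, -1/6, 1/7, -1/8, 1/9, …
Weyl lclm of L_f,L_g ⇒ L₀ (ord ≤ 4).
L = (-32 - 96·x + 1536·x^2 + 512·x^3)·Dx + (-34 - 64·x + 1440·x^2 + 3072·x^3 + 1024·x^4)·Dx^2 + (-1 + 31·x + 32·x^2 + 512·x^3 + 768·x^4 + 256·x^5)·Dx^3  (order 3).
h: a_k = 0, 5, -1/2, -21, -1/4, 205, -1/6, -16383/7, -1/8, 262145/9, …
ICs: h(0) = 0, h′(0) = 5, h′′(0) = -1.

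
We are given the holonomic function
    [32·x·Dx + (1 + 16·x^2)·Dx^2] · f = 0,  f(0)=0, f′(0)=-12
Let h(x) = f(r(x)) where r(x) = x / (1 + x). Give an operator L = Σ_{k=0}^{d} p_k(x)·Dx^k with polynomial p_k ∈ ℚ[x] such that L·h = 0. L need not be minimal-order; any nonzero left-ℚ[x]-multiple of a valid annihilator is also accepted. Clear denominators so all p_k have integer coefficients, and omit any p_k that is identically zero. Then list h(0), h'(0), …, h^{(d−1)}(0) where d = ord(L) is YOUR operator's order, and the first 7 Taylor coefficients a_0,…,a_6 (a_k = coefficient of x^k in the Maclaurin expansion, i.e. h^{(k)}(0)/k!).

L = (2 + 34·x)·Dx + (1 + 2·x + 17·x^2)·Dx^2  (order 2).
h: a_k = 0, -12, 12, 52, -180, -1212/5, 2444, …
ICs: h(0) = 0, h′(0) = -12.

f: a_k = 0, -12, 0, 64, 0, -3072/5, 0, …
L₀ from L_f via x↦r, Dx↦r'^{-1}Dx.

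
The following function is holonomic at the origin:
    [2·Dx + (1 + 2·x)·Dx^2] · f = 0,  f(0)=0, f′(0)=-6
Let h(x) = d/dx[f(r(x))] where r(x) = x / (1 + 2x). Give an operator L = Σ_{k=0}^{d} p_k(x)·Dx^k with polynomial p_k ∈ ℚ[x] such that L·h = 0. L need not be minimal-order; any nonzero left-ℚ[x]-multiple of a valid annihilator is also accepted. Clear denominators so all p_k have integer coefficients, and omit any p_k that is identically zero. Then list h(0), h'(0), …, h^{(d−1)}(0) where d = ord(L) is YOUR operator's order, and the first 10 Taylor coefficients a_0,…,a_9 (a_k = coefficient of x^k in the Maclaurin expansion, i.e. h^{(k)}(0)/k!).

f: a_k = 0, -6, 6, -8, 12, -96/5, 32, -384/7, 96, -512/3, …
L₀ from L_f via x↦r, Dx↦r'^{-1}Dx.
h₀' ⇒ L via d/dx closure of L₀.
L = (6 + 16·x) + (1 + 6·x + 8·x^2)·Dx  (order 1).
h: a_k = -6, 36, -168, 720, -2976, 12096, -48768, 195840, -784896, 3142656, …
ICs: h(0) = -6.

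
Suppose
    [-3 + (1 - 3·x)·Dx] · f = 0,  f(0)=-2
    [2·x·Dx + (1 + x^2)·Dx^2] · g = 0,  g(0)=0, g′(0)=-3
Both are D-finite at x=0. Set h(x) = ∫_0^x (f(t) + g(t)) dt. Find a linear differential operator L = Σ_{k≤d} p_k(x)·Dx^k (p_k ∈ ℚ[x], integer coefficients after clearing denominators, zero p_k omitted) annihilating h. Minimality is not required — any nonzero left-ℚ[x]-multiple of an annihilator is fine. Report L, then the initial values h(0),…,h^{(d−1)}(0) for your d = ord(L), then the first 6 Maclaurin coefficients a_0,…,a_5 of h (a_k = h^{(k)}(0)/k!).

L = (-6 + 72·x + 18·x^2)·Dx^2 + (28 - 6·x + 60·x^2 + 18·x^3)·Dx^3 + (-3 + 8·x + 8·x^3 + 3·x^4)·Dx^4  (order 4).
h: a_k = 0, -2, -9/2, -6, -53/4, -162/5, …
ICs: h(0) = 0, h′(0) = -2, h′′(0) = -9, h′′′(0) = -36.

f: a_k = -2, -6, -18, -54, -162, -486, …
g: a_k = 0, -3, 0, 1, 0, -3/5, …
Sum ⇒ L₀ = lclm(L_f,L_g) in ℚ(x)⟨Dx⟩.
h=∫h₀ ⇒ L = L₀·Dx.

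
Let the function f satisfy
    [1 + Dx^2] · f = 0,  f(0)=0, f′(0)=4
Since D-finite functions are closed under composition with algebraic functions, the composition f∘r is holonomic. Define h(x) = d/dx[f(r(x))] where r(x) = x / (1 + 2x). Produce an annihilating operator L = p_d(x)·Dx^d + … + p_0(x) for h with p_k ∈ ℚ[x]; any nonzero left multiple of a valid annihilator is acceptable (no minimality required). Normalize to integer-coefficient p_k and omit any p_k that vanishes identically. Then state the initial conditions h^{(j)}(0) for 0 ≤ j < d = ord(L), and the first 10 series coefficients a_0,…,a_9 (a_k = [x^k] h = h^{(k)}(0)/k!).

L = (25 + 96·x + 96·x^2) + (12 + 72·x + 144·x^2 + 96·x^3)·Dx + (1 + 8·x + 24·x^2 + 32·x^3 + 16·x^4)·Dx^2  (order 2).
h: a_k = 4, -16, 46, -112, 1441/6, -450, 123479/180, -26396/45, -12104063/10080, 4486271/504, …
ICs: h(0) = 4, h′(0) = -16.

f: a_k = 0, 4, 0, -2/3, 0, 1/30, 0, -1/1260, 0, 1/90720, …
h₀=f(r): pull back L_f along r ⇒ L₀.
h₀' ⇒ L via d/dx closure of L₀.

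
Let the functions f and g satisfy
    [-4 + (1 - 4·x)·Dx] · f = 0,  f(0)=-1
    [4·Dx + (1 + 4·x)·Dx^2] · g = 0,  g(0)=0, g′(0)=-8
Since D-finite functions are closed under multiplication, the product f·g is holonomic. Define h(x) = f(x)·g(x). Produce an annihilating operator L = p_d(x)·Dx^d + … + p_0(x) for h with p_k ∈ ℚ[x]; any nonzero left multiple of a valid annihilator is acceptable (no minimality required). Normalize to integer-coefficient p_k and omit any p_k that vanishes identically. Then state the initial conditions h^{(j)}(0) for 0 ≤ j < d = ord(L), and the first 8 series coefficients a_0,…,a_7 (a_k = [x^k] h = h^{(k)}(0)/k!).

L = 16 + (4 + 48·x)·Dx + (-1 + 16·x^2)·Dx^2  (order 2).
h: a_k = 0, 8, 16, 320/3, 896/3, 24064/15, 75776/15, 2613248/105, …
ICs: h(0) = 0, h′(0) = 8.

f: a_k = -1, -4, -16, -64, -256, -1024, -4096, -16384, …
g: a_k = 0, -8, 16, -128/3, 128, -2048/5, 4096/3, -32768/7, …
f·g: L₀ = L_f ⊗_s L_g, ord ≤ 1·2.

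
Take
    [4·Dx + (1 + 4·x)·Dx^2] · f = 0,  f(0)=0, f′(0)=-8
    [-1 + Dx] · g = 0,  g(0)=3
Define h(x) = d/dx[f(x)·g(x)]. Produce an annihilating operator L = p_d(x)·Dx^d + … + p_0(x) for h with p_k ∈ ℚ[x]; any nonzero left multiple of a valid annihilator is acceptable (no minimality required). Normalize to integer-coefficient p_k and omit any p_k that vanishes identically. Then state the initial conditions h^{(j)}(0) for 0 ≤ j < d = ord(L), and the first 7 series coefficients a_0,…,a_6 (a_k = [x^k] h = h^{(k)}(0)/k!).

f: a_k = 0, -8, 16, -128/3, 128, -2048/5, 4096/3, …
g: a_k = 3, 3, 3/2, 1/2, 1/8, 1/40, 1/240, …
Product ⇒ symmetric product L₀, ord ≤ 2.
h=h₀': d/dx-closure on L₀ ⇒ L.
L = (25 - 24·x + 16·x^2) + (-22 + 32·x - 32·x^2)·Dx + (-3 - 8·x + 16·x^2)·Dx^2  (order 2).
h: a_k = -24, 48, -276, 1104, -4509, 18238, -2205587/30, …
ICs: h(0) = -24, h′(0) = 48.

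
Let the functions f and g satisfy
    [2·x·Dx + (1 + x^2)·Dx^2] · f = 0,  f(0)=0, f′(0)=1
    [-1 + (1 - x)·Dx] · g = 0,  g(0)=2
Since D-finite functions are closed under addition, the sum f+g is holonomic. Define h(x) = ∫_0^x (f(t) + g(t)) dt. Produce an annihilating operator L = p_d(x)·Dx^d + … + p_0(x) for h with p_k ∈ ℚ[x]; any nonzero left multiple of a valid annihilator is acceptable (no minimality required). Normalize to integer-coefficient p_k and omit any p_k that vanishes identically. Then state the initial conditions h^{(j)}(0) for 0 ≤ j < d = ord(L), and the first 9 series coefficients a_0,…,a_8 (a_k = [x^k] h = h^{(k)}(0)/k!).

f: a_k = 0, 1, 0, -1/3, 0, 1/5, 0, -1/7, 0, …
g: a_k = 2, 2, 2, 2, 2, 2, 2, 2, 2, …
h₀=f+g: left-lcm gives L₀, ord ≤ 3.
∫: right-multiply L₀ by Dx.
L = (2 - 8·x - 6·x^2)·Dx^2 + (-4 + 2·x - 4·x^2 - 6·x^3)·Dx^3 + (1 - x^4)·Dx^4  (order 4).
h: a_k = 0, 2, 3/2, 2/3, 5/12, 2/5, 11/30, 2/7, 13/56, …
ICs: h(0) = 0, h′(0) = 2, h′′(0) = 3, h′′′(0) = 4.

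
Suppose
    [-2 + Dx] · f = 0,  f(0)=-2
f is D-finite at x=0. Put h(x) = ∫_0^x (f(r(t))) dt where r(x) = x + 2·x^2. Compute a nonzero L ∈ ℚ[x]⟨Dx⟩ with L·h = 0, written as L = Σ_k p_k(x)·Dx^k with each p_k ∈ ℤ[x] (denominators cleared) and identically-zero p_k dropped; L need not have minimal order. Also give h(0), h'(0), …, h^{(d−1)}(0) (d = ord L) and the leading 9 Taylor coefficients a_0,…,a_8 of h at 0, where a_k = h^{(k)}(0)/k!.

f: a_k = -2, -4, -4, -8/3, -4/3, -8/15, -8/45, -16/315, -4/315, …
L₀ from L_f via x↦r, Dx↦r'^{-1}Dx.
h=∫₀ˣh₀: take L = L₀·Dx.
L = (-2 - 8·x)·Dx + Dx^2  (order 2).
h: a_k = 0, -2, -2, -4, -14/3, -20/3, -36/5, -2648/315, -2606/315, …
ICs: h(0) = 0, h′(0) = -2.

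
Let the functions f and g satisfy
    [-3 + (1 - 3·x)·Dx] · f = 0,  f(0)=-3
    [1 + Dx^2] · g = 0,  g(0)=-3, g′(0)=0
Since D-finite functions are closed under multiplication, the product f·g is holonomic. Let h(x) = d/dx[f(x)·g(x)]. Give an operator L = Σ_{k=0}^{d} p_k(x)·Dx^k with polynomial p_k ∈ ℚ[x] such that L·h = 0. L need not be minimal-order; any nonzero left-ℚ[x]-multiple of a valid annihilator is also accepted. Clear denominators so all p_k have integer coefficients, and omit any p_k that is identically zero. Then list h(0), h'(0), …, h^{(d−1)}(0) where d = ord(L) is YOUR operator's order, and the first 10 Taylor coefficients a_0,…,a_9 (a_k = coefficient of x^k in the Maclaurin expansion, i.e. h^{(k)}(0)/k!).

f: a_k = -3, -9, -27, -81, -243, -729, -2187, -6561, -19683, -59049, …
g: a_k = -3, 0, 3/2, 0, -1/8, 0, 1/240, 0, -1/13440, 0, …
Sym-product of L_f,L_g gives L₀ (≤ ord 2).
h₀' ⇒ L via d/dx closure of L₀.
L = (-17 - 6·x + 9·x^2) + (-6 + 18·x)·Dx + (1 - 6·x + 9·x^2)·Dx^2  (order 2).
h: a_k = 27, 153, 1377/2, 5511/2, 82665/8, 1487967/40, 10415769/80, 249978457/560, 6749418339/4480, 202482550169/40320, …
ICs: h(0) = 27, h′(0) = 153.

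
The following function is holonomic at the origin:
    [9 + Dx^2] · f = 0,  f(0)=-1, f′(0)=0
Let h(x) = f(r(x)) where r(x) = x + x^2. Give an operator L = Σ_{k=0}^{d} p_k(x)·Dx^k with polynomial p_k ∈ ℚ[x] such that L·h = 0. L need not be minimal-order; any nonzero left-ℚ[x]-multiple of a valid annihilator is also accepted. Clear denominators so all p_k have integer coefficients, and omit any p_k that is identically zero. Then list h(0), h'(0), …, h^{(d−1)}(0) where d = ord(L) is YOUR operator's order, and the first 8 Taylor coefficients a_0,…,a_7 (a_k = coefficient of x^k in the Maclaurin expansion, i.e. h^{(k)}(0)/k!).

f: a_k = -1, 0, 9/2, 0, -27/8, 0, 81/80, 0, …
Change of var in L_f (x↦r) gives L₀.
L = (9 + 54·x + 108·x^2 + 72·x^3) - 2·Dx + (1 + 2·x)·Dx^2  (order 2).
h: a_k = -1, 0, 9/2, 9, 9/8, -27/2, -1539/80, -297/40, …
ICs: h(0) = -1, h′(0) = 0.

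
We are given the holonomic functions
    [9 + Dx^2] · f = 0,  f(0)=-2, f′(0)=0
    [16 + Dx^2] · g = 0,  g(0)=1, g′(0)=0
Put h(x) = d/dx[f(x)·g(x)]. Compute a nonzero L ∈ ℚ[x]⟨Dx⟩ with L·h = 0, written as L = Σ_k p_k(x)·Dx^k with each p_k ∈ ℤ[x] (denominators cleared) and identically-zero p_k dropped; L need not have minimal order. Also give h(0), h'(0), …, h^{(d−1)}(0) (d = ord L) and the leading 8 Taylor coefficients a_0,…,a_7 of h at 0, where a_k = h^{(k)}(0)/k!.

f: a_k = -2, 0, 9, 0, -27/4, 0, 81/40, 0, …
g: a_k = 1, 0, -8, 0, 32/3, 0, -256/45, 0, …
Product ⇒ symmetric product L₀, ord ≤ 4.
Differentiate: ansatz ord ≤ ord L₀ ⇒ L.
L = 49 + 50·Dx^2 + Dx^4  (order 4).
h: a_k = 0, 50, 0, -1201/3, 0, 11765/12, 0, -2882401/2520, …
ICs: h(0) = 0, h′(0) = 50, h′′(0) = 0, h′′′(0) = -2402.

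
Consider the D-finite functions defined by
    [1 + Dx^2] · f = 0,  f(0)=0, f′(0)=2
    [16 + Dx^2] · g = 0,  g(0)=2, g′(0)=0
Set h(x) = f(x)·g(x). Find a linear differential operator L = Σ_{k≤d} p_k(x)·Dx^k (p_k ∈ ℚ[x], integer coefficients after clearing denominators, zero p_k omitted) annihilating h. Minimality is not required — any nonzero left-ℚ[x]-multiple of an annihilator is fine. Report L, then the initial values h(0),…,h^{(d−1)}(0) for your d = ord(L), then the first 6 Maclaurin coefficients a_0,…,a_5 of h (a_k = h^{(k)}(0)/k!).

f: a_k = 0, 2, 0, -1/3, 0, 1/60, …
g: a_k = 2, 0, -16, 0, 64/3, 0, …
f·g: L₀ = L_f ⊗_s L_g, ord ≤ 2·2.
L = 225 + 34·Dx^2 + Dx^4  (order 4).
h: a_k = 0, 4, 0, -98/3, 0, 1441/30, …
ICs: h(0) = 0, h′(0) = 4, h′′(0) = 0, h′′′(0) = -196.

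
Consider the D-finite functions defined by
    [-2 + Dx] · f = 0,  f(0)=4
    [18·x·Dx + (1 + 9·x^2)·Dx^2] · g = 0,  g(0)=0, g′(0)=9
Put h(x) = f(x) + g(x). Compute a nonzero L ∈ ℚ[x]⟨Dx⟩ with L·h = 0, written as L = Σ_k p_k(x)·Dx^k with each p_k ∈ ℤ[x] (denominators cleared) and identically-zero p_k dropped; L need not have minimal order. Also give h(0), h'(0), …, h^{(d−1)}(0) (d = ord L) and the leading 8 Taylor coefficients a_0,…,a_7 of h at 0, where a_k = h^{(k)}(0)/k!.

f: a_k = 4, 8, 8, 16/3, 8/3, 16/15, 16/45, 32/315, …
g: a_k = 0, 9, 0, -27, 0, 729/5, 0, -6561/7, …
h₀=f+g: left-lcm gives L₀, ord ≤ 3.
L = (18 - 36·x - 486·x^2 - 324·x^3)·Dx + (-11 + 207·x^2 - 162·x^4)·Dx^2 + (1 + 9·x + 18·x^2 + 81·x^3 + 81·x^4)·Dx^3  (order 3).
h: a_k = 4, 17, 8, -65/3, 8/3, 2203/15, 16/45, -295213/315, …
ICs: h(0) = 4, h′(0) = 17, h′′(0) = 16.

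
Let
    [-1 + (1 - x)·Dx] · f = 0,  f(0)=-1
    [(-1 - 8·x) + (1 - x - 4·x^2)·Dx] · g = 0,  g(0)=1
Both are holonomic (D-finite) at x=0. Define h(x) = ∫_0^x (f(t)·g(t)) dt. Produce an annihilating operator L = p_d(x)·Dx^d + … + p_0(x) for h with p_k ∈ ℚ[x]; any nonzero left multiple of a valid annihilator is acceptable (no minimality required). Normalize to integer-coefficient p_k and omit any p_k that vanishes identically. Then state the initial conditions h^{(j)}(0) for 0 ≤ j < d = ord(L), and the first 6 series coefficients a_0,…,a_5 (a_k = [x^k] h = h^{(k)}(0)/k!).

f: a_k = -1, -1, -1, -1, -1, -1, …
g: a_k = 1, 1, 5, 9, 29, 65, …
Sym-product of L_f,L_g gives L₀ (≤ ord 1).
h=∫₀ˣh₀: take L = L₀·Dx.
L = (-2 - 6·x + 12·x^2)·Dx + (1 - 2·x - 3·x^2 + 4·x^3)·Dx^2  (order 2).
h: a_k = 0, -1, -1, -7/3, -4, -9, …
ICs: h(0) = 0, h′(0) = -1.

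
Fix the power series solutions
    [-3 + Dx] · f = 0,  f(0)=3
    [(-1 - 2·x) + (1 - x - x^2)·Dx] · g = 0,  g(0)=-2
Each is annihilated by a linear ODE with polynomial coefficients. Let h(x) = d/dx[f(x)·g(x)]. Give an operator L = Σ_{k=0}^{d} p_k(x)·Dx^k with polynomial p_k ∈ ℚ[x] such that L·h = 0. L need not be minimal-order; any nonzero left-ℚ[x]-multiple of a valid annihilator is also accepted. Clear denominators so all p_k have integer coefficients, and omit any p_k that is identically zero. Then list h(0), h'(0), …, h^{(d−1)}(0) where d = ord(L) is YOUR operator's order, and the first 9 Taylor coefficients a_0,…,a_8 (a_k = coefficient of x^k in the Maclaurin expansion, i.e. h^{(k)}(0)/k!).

f: a_k = 3, 9, 27/2, 27/2, 81/8, 243/40, 243/80, 729/560, 2187/4480, …
g: a_k = -2, -2, -4, -6, -10, -16, -26, -42, -68, …
h₀=f·g: eliminate ⇒ L₀, order ≤ 1·1.
Derive L from L₀ (diff closure).
L = (19 - 6·x - 21·x^2 + 6·x^3 + 9·x^4) + (-4 + 5·x + 6·x^2 - 4·x^3 - 3·x^4)·Dx  (order 1).
h: a_k = -24, -114, -324, -741, -1527, -59607/20, -56331/10, -2917443/280, -10621719/560, …
ICs: h(0) = -24.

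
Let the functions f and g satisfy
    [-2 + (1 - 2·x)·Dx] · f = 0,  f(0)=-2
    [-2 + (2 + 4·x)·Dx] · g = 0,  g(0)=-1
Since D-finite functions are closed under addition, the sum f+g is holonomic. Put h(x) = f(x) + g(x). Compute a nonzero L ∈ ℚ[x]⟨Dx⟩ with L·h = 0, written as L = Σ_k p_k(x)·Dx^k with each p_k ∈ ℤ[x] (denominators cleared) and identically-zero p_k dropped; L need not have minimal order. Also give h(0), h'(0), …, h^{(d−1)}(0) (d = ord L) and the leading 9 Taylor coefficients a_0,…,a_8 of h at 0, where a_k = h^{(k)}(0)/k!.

f: a_k = -2, -4, -8, -16, -32, -64, -128, -256, -512, …
g: a_k = -1, -1, 1/2, -1/2, 5/8, -7/8, 21/16, -33/16, 429/128, …
f+g: L₀ = lclm(L_f,L_g), ord ≤ 1+1.
L = (-10 - 12·x) + (9 + 28·x + 36·x^2)·Dx + (-1 - 6·x + 4·x^2 + 24·x^3)·Dx^2  (order 2).
h: a_k = -3, -5, -15/2, -33/2, -251/8, -519/8, -2027/16, -4129/16, -65107/128, …
ICs: h(0) = -3, h′(0) = -5.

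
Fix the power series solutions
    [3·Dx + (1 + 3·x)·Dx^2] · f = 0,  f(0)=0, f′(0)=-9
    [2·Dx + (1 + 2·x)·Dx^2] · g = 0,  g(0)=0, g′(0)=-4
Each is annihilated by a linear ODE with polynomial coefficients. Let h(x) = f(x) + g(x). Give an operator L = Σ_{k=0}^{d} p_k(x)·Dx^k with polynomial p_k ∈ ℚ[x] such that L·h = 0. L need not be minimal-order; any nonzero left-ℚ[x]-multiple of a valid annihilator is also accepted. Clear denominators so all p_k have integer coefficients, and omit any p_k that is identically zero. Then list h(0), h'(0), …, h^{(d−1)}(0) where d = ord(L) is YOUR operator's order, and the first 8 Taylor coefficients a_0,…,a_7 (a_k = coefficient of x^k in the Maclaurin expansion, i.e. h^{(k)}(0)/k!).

f: a_k = 0, -9, 27/2, -27, 243/4, -729/5, 729/2, -6561/7, …
g: a_k = 0, -4, 4, -16/3, 8, -64/5, 64/3, -256/7, …
L₀ := lclm(L_f,L_g); ord L₀ ≤ 2+2.
L = 12·Dx + (10 + 24·x)·Dx^2 + (1 + 5·x + 6·x^2)·Dx^3  (order 3).
h: a_k = 0, -13, 35/2, -97/3, 275/4, -793/5, 2315/6, -6817/7, …
ICs: h(0) = 0, h′(0) = -13, h′′(0) = 35.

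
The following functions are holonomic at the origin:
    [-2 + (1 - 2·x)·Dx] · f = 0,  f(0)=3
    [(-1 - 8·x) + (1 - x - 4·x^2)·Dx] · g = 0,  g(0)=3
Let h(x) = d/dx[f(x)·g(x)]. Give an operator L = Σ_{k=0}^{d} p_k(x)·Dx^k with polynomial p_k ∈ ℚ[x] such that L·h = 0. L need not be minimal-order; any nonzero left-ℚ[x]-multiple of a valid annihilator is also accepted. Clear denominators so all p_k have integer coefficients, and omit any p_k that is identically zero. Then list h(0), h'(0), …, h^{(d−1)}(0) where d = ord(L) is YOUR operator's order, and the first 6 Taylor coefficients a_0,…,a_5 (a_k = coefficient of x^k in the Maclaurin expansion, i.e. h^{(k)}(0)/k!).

f: a_k = 3, 6, 12, 24, 48, 96, …
g: a_k = 3, 3, 15, 27, 87, 195, …
Product ⇒ symmetric product L₀, ord ≤ 1.
Derive L from L₀ (diff closure).
L = (22 - 12·x - 120·x^2 - 256·x^3 + 768·x^4) + (-3 + 5·x + 42·x^2 - 88·x^3 - 80·x^4 + 192·x^5)·Dx  (order 1).
h: a_k = 27, 198, 837, 3276, 11115, 36450, …
ICs: h(0) = 27.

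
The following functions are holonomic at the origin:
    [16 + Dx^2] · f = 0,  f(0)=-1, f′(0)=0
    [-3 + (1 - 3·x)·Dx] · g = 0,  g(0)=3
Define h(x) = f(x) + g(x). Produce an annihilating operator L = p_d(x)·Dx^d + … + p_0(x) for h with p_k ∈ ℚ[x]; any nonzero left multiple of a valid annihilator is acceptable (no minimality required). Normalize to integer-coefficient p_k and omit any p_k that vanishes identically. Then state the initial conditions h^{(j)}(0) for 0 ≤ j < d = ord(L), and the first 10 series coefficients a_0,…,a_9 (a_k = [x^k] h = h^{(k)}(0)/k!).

f: a_k = -1, 0, 8, 0, -32/3, 0, 256/45, 0, -512/315, 0, …
g: a_k = 3, 9, 27, 81, 243, 729, 2187, 6561, 19683, 59049, …
f+g: L₀ = lclm(L_f,L_g), ord ≤ 2+1.
L = (-1680 + 2304·x - 3456·x^2) + (272 - 1584·x + 3456·x^2 - 3456·x^3)·Dx + (-105 + 144·x - 216·x^2)·Dx^2 + (17 - 99·x + 216·x^2 - 216·x^3)·Dx^3  (order 3).
h: a_k = 2, 9, 35, 81, 697/3, 729, 98671/45, 6561, 6199633/315, 59049, …
ICs: h(0) = 2, h′(0) = 9, h′′(0) = 70.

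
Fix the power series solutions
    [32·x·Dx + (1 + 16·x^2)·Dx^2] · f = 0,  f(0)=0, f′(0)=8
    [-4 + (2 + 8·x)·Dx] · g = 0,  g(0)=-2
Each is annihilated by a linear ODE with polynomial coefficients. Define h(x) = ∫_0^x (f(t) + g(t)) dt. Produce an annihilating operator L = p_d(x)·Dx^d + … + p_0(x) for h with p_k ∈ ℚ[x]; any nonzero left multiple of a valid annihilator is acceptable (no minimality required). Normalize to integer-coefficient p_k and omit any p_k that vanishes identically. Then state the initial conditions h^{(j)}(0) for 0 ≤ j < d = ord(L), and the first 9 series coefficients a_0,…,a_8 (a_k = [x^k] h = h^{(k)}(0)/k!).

L = (-32 - 320·x + 1536·x^2 + 3072·x^3)·Dx^2 + (-22 - 128·x + 320·x^2 + 6144·x^3 + 10752·x^4)·Dx^3 + (-1 + 12·x + 96·x^2 + 384·x^3 + 1792·x^4 + 3072·x^5)·Dx^4  (order 4).
h: a_k = 0, -2, 2, 4/3, -38/3, 4, 884/15, 24, -4558/7, …
ICs: h(0) = 0, h′(0) = -2, h′′(0) = 4, h′′′(0) = 8.

f: a_k = 0, 8, 0, -128/3, 0, 2048/5, 0, -32768/7, 0, …
g: a_k = -2, -4, 4, -8, 20, -56, 168, -528, 1716, …
Sum ⇒ L₀ = lclm(L_f,L_g) in ℚ(x)⟨Dx⟩.
∫: right-multiply L₀ by Dx.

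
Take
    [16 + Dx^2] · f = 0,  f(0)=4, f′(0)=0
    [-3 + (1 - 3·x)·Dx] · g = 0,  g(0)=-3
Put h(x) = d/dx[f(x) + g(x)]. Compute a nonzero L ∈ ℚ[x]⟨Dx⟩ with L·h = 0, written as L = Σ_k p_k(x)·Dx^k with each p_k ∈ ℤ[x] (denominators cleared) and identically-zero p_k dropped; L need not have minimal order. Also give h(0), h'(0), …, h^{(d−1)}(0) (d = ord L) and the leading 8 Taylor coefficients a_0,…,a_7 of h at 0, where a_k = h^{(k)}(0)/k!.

f: a_k = 4, 0, -32, 0, 128/3, 0, -1024/45, 0, …
g: a_k = -3, -9, -27, -81, -243, -729, -2187, -6561, …
L₀ := lclm(L_f,L_g); ord L₀ ≤ 2+1.
h₀' ⇒ L via d/dx closure of L₀.
L = (5952 - 4608·x + 6912·x^2) + (-560 + 2448·x - 3456·x^2 + 3456·x^3)·Dx + (372 - 288·x + 432·x^2)·Dx^2 + (-35 + 153·x - 216·x^2 + 216·x^3)·Dx^3  (order 3).
h: a_k = -9, -118, -243, -2404/3, -3645, -198878/15, -45927, -49584776/315, …
ICs: h(0) = -9, h′(0) = -118, h′′(0) = -486.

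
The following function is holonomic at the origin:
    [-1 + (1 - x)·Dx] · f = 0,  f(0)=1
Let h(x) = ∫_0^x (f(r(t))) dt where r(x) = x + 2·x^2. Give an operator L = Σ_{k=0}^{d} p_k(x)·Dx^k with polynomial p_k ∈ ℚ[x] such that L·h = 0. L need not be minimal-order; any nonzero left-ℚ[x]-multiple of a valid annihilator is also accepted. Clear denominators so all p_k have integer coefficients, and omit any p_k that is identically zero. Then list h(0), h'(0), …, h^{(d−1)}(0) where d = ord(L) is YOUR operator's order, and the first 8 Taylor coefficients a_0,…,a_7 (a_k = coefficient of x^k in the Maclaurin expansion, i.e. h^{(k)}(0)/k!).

f: a_k = 1, 1, 1, 1, 1, 1, 1, 1, …
h₀=f(r): pull back L_f along r ⇒ L₀.
h=∫h₀ ⇒ L = L₀·Dx.
L = (1 + 4·x)·Dx + (-1 + x + 2·x^2)·Dx^2  (order 2).
h: a_k = 0, 1, 1/2, 1, 5/4, 11/5, 7/2, 43/7, …
ICs: h(0) = 0, h′(0) = 1.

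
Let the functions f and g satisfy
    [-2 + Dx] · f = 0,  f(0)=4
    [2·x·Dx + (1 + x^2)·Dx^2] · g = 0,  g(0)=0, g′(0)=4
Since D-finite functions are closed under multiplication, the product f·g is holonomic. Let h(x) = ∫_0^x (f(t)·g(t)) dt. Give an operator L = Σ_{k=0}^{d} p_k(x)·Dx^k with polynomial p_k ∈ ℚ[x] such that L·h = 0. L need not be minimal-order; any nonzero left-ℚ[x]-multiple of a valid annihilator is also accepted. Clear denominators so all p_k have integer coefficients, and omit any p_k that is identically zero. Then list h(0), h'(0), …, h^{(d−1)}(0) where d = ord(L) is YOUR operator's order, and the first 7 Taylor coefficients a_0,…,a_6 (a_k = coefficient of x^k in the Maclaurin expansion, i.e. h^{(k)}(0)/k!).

f: a_k = 4, 8, 8, 16/3, 8/3, 16/15, 16/45, …
g: a_k = 0, 4, 0, -4/3, 0, 4/5, 0, …
L₀ := L_f ⊗_s L_g (sym. prod.), ord ≤ 2.
Integrate: L := L₀·Dx.
L = (4 - 4·x + 4·x^2)·Dx + (-4 + 2·x - 4·x^2)·Dx^2 + (1 + x^2)·Dx^3  (order 3).
h: a_k = 0, 0, 8, 32/3, 20/3, 32/15, 8/15, …
ICs: h(0) = 0, h′(0) = 0, h′′(0) = 16.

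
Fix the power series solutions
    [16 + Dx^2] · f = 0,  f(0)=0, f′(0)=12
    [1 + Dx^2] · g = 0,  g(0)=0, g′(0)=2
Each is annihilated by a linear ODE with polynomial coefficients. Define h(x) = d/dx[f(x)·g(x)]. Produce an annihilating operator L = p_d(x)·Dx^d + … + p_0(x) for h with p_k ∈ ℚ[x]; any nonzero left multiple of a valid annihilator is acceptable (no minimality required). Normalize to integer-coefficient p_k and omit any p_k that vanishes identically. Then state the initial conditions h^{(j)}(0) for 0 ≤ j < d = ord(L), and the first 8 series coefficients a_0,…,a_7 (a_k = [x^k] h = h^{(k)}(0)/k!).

f: a_k = 0, 12, 0, -32, 0, 128/5, 0, -1024/105, …
g: a_k = 0, 2, 0, -1/3, 0, 1/60, 0, -1/2520, …
h₀=f·g: eliminate ⇒ L₀, order ≤ 2·2.
h=h₀': d/dx-closure on L₀ ⇒ L.
L = 225 + 34·Dx^2 + Dx^4  (order 4).
h: a_k = 0, 48, 0, -272, 0, 1862/5, 0, -24004/105, …
ICs: h(0) = 0, h′(0) = 48, h′′(0) = 0, h′′′(0) = -1632.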